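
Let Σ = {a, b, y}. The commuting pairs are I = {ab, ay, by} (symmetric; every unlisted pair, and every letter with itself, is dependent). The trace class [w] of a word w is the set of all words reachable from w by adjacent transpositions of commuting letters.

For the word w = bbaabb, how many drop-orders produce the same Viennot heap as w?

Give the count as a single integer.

piece 0:b — minimal
piece 1:b rests on {0:b}
piece 2:a — minimal
piece 3:a rests on {2:a}
piece 4:b rests on {1:b}
piece 5:b rests on {4:b}
minimal pieces: {0:b, 2:a}
ways to finish when only these pieces remain (= sum over removing one remaining piece with nothing left below it):
  1 left: {3}→1  {5}→1
  2 left: {2,3}→1  {3,5}→2  {4,5}→1
  3 left: {1,4,5}→1  {2,3,5}→3  {3,4,5}→3
  4 left: {0,1,4,5}→1  {1,3,4,5}→4  {2,3,4,5}→6
  placing 0:b first → 10 extensions
  placing 2:a first → 5 extensions
total linear extensions = 15

15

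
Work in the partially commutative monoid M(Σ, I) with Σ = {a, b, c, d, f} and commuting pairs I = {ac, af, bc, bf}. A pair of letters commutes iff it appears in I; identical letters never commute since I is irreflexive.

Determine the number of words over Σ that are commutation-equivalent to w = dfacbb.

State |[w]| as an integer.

#0=d has no predecessor
#1=f depends on [0:d]
#2=a depends on [0:d]
#3=c depends on [1:f]
#4=b depends on [2:a]
#5=b depends on [4:b]
sources: [0:d]
N(rest) = Σ N(rest − s) over sources s of rest; N(one piece) = 1:
  size 1 → [3]=1  [5]=1
  size 2 → [1,3]=1  [3,5]=2  [4,5]=1
  size 3 → [1,3,5]=3  [2,4,5]=1  [3,4,5]=3
  size 4 → [1,3,4,5]=6  [2,3,4,5]=4
  first=0(d) contributes 10

10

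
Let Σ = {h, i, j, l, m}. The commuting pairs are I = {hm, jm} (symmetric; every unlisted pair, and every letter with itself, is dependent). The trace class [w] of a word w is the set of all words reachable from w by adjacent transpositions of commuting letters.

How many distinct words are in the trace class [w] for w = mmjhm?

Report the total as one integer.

#0=m has no predecessor
#1=m depends on [0:m]
#2=j has no predecessor
#3=h depends on [2:j]
#4=m depends on [1:m]
sources: [0:m, 2:j]
N(rest) = Σ N(rest − s) over sources s of rest; N(one piece) = 1:
  size 1 → [3]=1  [4]=1
  size 2 → [1,4]=1  [2,3]=1  [3,4]=2
  size 3 → [0,1,4]=1  [1,3,4]=3  [2,3,4]=3
  first=0(m) contributes 6
  first=2(j) contributes 4
|[w]| = 10

10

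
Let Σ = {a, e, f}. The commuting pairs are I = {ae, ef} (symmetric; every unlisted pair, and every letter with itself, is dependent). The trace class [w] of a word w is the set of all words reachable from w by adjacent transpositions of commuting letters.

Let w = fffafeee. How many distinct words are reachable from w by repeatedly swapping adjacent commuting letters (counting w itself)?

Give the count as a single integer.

piece 0:f — minimal
piece 1:f rests on {0:f}
piece 2:f rests on {1:f}
piece 3:a rests on {2:f}
piece 4:f rests on {3:a}
piece 5:e — minimal
piece 6:e rests on {5:e}
piece 7:e rests on {6:e}
minimal pieces: {0:f, 5:e}
ways to finish when only these pieces remain (= sum over removing one remaining piece with nothing left below it):
  1 left: {4}→1  {7}→1
  2 left: {3,4}→1  {4,7}→2  {6,7}→1
  3 left: {2,3,4}→1  {3,4,7}→3  {4,6,7}→3  {5,6,7}→1
  4 left: {1,2,3,4}→1  {2,3,4,7}→4  {3,4,6,7}→6  {4,5,6,7}→4
  5 left: {0,1,2,3,4}→1  {1,2,3,4,7}→5  {2,3,4,6,7}→10  {3,4,5,6,7}→10
  6 left: {0,1,2,3,4,7}→6  {1,2,3,4,6,7}→15  {2,3,4,5,6,7}→20
  placing 0:f first → 35 extensions
  placing 5:e first → 21 extensions
total linear extensions = 56

56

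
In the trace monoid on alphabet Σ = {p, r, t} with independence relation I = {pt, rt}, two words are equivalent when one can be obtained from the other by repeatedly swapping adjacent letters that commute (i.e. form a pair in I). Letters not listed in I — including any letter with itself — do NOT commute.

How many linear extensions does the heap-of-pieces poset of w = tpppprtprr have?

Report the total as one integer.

#0=t has no predecessor
#1=p has no predecessor
#2=p depends on [1:p]
#3=p depends on [2:p]
#4=p depends on [3:p]
#5=r depends on [4:p]
#6=t depends on [0:t]
#7=p depends on [5:r]
#8=r depends on [7:p]
#9=r depends on [8:r]
sources: [0:t, 1:p]
N(rest) = Σ N(rest − s) over sources s of rest; N(one piece) = 1:
  size 1 → [6]=1  [9]=1
  size 2 → [0,6]=1  [6,9]=2  [8,9]=1
  size 3 → [0,6,9]=3  [6,8,9]=3  [7,8,9]=1
  size 4 → [0,6,8,9]=6  [5,7,8,9]=1  [6,7,8,9]=4
  size 5 → [0,6,7,8,9]=10  [4,5,7,8,9]=1  [5,6,7,8,9]=5
  size 6 → [0,5,6,7,8,9]=15  [3,4,5,7,8,9]=1  [4,5,6,7,8,9]=6
  size 7 → [0,4,5,6,7,8,9]=21  [2,3,4,5,7,8,9]=1  [3,4,5,6,7,8,9]=7
  size 8 → [0,3,4,5,6,7,8,9]=28  [1,2,3,4,5,7,8,9]=1  [2,3,4,5,6,7,8,9]=8
  first=0(t) contributes 9
  first=1(p) contributes 36
|[w]| = 45

45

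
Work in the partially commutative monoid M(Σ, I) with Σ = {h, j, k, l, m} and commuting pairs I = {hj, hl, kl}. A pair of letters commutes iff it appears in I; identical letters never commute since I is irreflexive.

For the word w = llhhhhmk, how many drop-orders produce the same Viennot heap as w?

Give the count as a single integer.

drop 0:l onto floor
drop 1:l onto {0:l}
drop 2:h onto floor
drop 3:h onto {2:h}
drop 4:h onto {3:h}
drop 5:h onto {4:h}
drop 6:m onto {1:l, 5:h}
drop 7:k onto {6:m}
ground layer = {0:l, 2:h}
drop-orders for the pieces not yet dropped (sum over which currently-grounded one goes next):
  1 to go: {7} 1
  2 to go: {6,7} 1
  3 to go: {1,6,7} 1  {5,6,7} 1
  4 to go: {0,1,6,7} 1  {1,5,6,7} 2  {4,5,6,7} 1
  5 to go: {0,1,5,6,7} 3  {1,4,5,6,7} 3  {3,4,5,6,7} 1
  6 to go: {0,1,4,5,6,7} 6  {1,3,4,5,6,7} 4  {2,3,4,5,6,7} 1
  if 0:l drops first: 5 orders
  if 2:h drops first: 10 orders
heap linearizations: 15

15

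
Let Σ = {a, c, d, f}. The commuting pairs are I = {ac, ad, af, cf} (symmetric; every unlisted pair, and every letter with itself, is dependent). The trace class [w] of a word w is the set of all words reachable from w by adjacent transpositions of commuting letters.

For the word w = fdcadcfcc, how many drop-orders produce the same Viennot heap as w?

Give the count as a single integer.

36

0(f) covers ∅
1(d) covers 0:f
2(c) covers 1:d
3(a) covers ∅
4(d) covers 2:c
5(c) covers 4:d
6(f) covers 4:d
7(c) covers 5:c
8(c) covers 7:c
floor of heap: 0:f, 3:a
completions by unplaced set U, small U first (add the entries for U minus each lowest piece of U):
  |U|=1: {3}:1  {6}:1  {8}:1
  |U|=2: {3,6}:2  {3,8}:2  {6,8}:2  {7,8}:1
  |U|=3: {3,6,8}:6  {3,7,8}:3  {5,7,8}:1  {6,7,8}:3
  |U|=4: {3,5,7,8}:4  {3,6,7,8}:12  {5,6,7,8}:4
  |U|=5: {3,5,6,7,8}:20  {4,5,6,7,8}:4
  |U|=6: {2,4,5,6,7,8}:4  {3,4,5,6,7,8}:24
  |U|=7: {1,2,4,5,6,7,8}:4  {2,3,4,5,6,7,8}:28
  start at 0(f): 32
  start at 3(a): 4
sum over floor = 36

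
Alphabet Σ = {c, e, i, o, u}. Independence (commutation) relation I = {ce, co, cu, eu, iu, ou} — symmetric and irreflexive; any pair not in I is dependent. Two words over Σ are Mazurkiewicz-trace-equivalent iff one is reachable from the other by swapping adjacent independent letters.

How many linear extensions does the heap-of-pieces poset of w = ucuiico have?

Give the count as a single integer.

42

#0=u has no predecessor
#1=c has no predecessor
#2=u depends on [0:u]
#3=i depends on [1:c]
#4=i depends on [3:i]
#5=c depends on [4:i]
#6=o depends on [4:i]
sources: [0:u, 1:c]
N(rest) = Σ N(rest − s) over sources s of rest; N(one piece) = 1:
  size 1 → [2]=1  [5]=1  [6]=1
  size 2 → [0,2]=1  [2,5]=2  [2,6]=2  [5,6]=2
  size 3 → [0,2,5]=3  [0,2,6]=3  [2,5,6]=6  [4,5,6]=2
  size 4 → [0,2,5,6]=12  [2,4,5,6]=8  [3,4,5,6]=2
  size 5 → [0,2,4,5,6]=20  [1,3,4,5,6]=2  [2,3,4,5,6]=10
  first=0(u) contributes 12
  first=1(c) contributes 30
|[w]| = 42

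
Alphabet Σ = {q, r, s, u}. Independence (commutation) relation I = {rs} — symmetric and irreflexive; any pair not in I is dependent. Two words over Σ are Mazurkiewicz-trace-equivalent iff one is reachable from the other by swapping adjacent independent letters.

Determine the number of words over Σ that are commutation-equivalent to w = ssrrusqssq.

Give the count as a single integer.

6

piece 0:s — minimal
piece 1:s rests on {0:s}
piece 2:r — minimal
piece 3:r rests on {2:r}
piece 4:u rests on {1:s, 3:r}
piece 5:s rests on {4:u}
piece 6:q rests on {5:s}
piece 7:s rests on {6:q}
piece 8:s rests on {7:s}
piece 9:q rests on {8:s}
minimal pieces: {0:s, 2:r}
ways to finish when only these pieces remain (= sum over removing one remaining piece with nothing left below it):
  1 left: {9}→1
  2 left: {8,9}→1
  3 left: {7,8,9}→1
  4 left: {6,7,8,9}→1
  5 left: {5,6,7,8,9}→1
  6 left: {4,5,6,7,8,9}→1
  7 left: {1,4,5,6,7,8,9}→1  {3,4,5,6,7,8,9}→1
  8 left: {0,1,4,5,6,7,8,9}→1  {1,3,4,5,6,7,8,9}→2  {2,3,4,5,6,7,8,9}→1
  placing 0:s first → 3 extensions
  placing 2:r first → 3 extensions
total linear extensions = 6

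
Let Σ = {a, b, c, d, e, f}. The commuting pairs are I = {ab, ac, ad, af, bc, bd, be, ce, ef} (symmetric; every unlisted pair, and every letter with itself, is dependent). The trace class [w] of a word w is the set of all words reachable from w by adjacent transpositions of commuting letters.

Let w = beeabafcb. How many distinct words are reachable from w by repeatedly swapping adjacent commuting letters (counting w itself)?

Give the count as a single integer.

252

#0=b has no predecessor
#1=e has no predecessor
#2=e depends on [1:e]
#3=a depends on [2:e]
#4=b depends on [0:b]
#5=a depends on [3:a]
#6=f depends on [4:b]
#7=c depends on [6:f]
#8=b depends on [6:f]
sources: [0:b, 1:e]
N(rest) = Σ N(rest − s) over sources s of rest; N(one piece) = 1:
  size 1 → [5]=1  [7]=1  [8]=1
  size 2 → [3,5]=1  [5,7]=2  [5,8]=2  [7,8]=2
  size 3 → [2,3,5]=1  [3,5,7]=3  [3,5,8]=3  [5,7,8]=6  [6,7,8]=2
  size 4 → [1,2,3,5]=1  [2,3,5,7]=4  [2,3,5,8]=4  [3,5,7,8]=12  [4,6,7,8]=2  [5,6,7,8]=8
  size 5 → [0,4,6,7,8]=2  [1,2,3,5,7]=5  [1,2,3,5,8]=5  [2,3,5,7,8]=20  [3,5,6,7,8]=20  [4,5,6,7,8]=10
  size 6 → [0,4,5,6,7,8]=12  [1,2,3,5,7,8]=30  [2,3,5,6,7,8]=40  [3,4,5,6,7,8]=30
  size 7 → [0,3,4,5,6,7,8]=42  [1,2,3,5,6,7,8]=70  [2,3,4,5,6,7,8]=70
  first=0(b) contributes 140
  first=1(e) contributes 112
|[w]| = 252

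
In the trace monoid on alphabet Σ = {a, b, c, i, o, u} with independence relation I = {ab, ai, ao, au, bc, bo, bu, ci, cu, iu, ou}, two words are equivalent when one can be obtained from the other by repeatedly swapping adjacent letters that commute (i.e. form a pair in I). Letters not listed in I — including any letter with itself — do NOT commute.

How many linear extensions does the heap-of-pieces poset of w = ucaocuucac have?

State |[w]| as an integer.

#0=u has no predecessor
#1=c has no predecessor
#2=a depends on [1:c]
#3=o depends on [1:c]
#4=c depends on [2:a, 3:o]
#5=u depends on [0:u]
#6=u depends on [5:u]
#7=c depends on [4:c]
#8=a depends on [7:c]
#9=c depends on [8:a]
sources: [0:u, 1:c]
N(rest) = Σ N(rest − s) over sources s of rest; N(one piece) = 1:
  size 1 → [6]=1  [9]=1
  size 2 → [5,6]=1  [6,9]=2  [8,9]=1
  size 3 → [0,5,6]=1  [5,6,9]=3  [6,8,9]=3  [7,8,9]=1
  size 4 → [0,5,6,9]=4  [4,7,8,9]=1  [5,6,8,9]=6  [6,7,8,9]=4
  size 5 → [0,5,6,8,9]=10  [2,4,7,8,9]=1  [3,4,7,8,9]=1  [4,6,7,8,9]=5  [5,6,7,8,9]=10
  size 6 → [0,5,6,7,8,9]=20  [2,3,4,7,8,9]=2  [2,4,6,7,8,9]=6  [3,4,6,7,8,9]=6  [4,5,6,7,8,9]=15
  size 7 → [0,4,5,6,7,8,9]=35  [1,2,3,4,7,8,9]=2  [2,3,4,6,7,8,9]=14  [2,4,5,6,7,8,9]=21  [3,4,5,6,7,8,9]=21
  size 8 → [0,2,4,5,6,7,8,9]=56  [0,3,4,5,6,7,8,9]=56  [1,2,3,4,6,7,8,9]=16  [2,3,4,5,6,7,8,9]=56
  first=0(u) contributes 72
  first=1(c) contributes 168
|[w]| = 240

240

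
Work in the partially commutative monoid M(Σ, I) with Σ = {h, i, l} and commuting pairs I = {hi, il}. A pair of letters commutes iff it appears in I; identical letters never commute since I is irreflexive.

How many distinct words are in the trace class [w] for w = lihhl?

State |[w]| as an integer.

5

0(l) covers ∅
1(i) covers ∅
2(h) covers 0:l
3(h) covers 2:h
4(l) covers 3:h
floor of heap: 0:l, 1:i
completions by unplaced set U, small U first (add the entries for U minus each lowest piece of U):
  |U|=1: {1}:1  {4}:1
  |U|=2: {1,4}:2  {3,4}:1
  |U|=3: {1,3,4}:3  {2,3,4}:1
  start at 0(l): 4
  start at 1(i): 1
sum over floor = 5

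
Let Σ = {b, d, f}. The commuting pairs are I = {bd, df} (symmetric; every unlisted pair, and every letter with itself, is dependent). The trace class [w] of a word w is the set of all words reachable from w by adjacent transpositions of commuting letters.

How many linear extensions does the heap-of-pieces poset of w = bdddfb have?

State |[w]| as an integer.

20

drop 0:b onto floor
drop 1:d onto floor
drop 2:d onto {1:d}
drop 3:d onto {2:d}
drop 4:f onto {0:b}
drop 5:b onto {4:f}
ground layer = {0:b, 1:d}
drop-orders for the pieces not yet dropped (sum over which currently-grounded one goes next):
  1 to go: {3} 1  {5} 1
  2 to go: {2,3} 1  {3,5} 2  {4,5} 1
  3 to go: {0,4,5} 1  {1,2,3} 1  {2,3,5} 3  {3,4,5} 3
  4 to go: {0,3,4,5} 4  {1,2,3,5} 4  {2,3,4,5} 6
  if 0:b drops first: 10 orders
  if 1:d drops first: 10 orders
heap linearizations: 20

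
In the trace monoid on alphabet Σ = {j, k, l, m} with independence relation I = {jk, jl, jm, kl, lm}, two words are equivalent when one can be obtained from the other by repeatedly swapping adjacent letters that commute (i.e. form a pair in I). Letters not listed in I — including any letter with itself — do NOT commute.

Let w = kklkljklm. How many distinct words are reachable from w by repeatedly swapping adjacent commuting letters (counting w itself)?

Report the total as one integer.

#0=k has no predecessor
#1=k depends on [0:k]
#2=l has no predecessor
#3=k depends on [1:k]
#4=l depends on [2:l]
#5=j has no predecessor
#6=k depends on [3:k]
#7=l depends on [4:l]
#8=m depends on [6:k]
sources: [0:k, 2:l, 5:j]
N(rest) = Σ N(rest − s) over sources s of rest; N(one piece) = 1:
  size 1 → [5]=1  [7]=1  [8]=1
  size 2 → [4,7]=1  [5,7]=2  [5,8]=2  [6,8]=1  [7,8]=2
  size 3 → [2,4,7]=1  [3,6,8]=1  [4,5,7]=3  [4,7,8]=3  [5,6,8]=3  [5,7,8]=6  [6,7,8]=3
  size 4 → [1,3,6,8]=1  [2,4,5,7]=4  [2,4,7,8]=4  [3,5,6,8]=4  [3,6,7,8]=4  [4,5,7,8]=12  [4,6,7,8]=6  [5,6,7,8]=12
  size 5 → [0,1,3,6,8]=1  [1,3,5,6,8]=5  [1,3,6,7,8]=5  [2,4,5,7,8]=20  [2,4,6,7,8]=10  [3,4,6,7,8]=10  [3,5,6,7,8]=20  [4,5,6,7,8]=30
  size 6 → [0,1,3,5,6,8]=6  [0,1,3,6,7,8]=6  [1,3,4,6,7,8]=15  [1,3,5,6,7,8]=30  [2,3,4,6,7,8]=20  [2,4,5,6,7,8]=60  [3,4,5,6,7,8]=60
  size 7 → [0,1,3,4,6,7,8]=21  [0,1,3,5,6,7,8]=42  [1,2,3,4,6,7,8]=35  [1,3,4,5,6,7,8]=105  [2,3,4,5,6,7,8]=140
  first=0(k) contributes 280
  first=2(l) contributes 168
  first=5(j) contributes 56
|[w]| = 504

504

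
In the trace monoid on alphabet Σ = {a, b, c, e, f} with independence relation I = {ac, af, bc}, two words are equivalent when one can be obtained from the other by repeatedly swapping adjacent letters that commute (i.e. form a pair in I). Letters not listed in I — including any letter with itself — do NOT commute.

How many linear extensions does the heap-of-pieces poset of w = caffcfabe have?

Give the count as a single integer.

21

#0=c has no predecessor
#1=a has no predecessor
#2=f depends on [0:c]
#3=f depends on [2:f]
#4=c depends on [3:f]
#5=f depends on [4:c]
#6=a depends on [1:a]
#7=b depends on [5:f, 6:a]
#8=e depends on [7:b]
sources: [0:c, 1:a]
N(rest) = Σ N(rest − s) over sources s of rest; N(one piece) = 1:
  size 1 → [8]=1
  size 2 → [7,8]=1
  size 3 → [5,7,8]=1  [6,7,8]=1
  size 4 → [1,6,7,8]=1  [4,5,7,8]=1  [5,6,7,8]=2
  size 5 → [1,5,6,7,8]=3  [3,4,5,7,8]=1  [4,5,6,7,8]=3
  size 6 → [1,4,5,6,7,8]=6  [2,3,4,5,7,8]=1  [3,4,5,6,7,8]=4
  size 7 → [0,2,3,4,5,7,8]=1  [1,3,4,5,6,7,8]=10  [2,3,4,5,6,7,8]=5
  first=0(c) contributes 15
  first=1(a) contributes 6
|[w]| = 21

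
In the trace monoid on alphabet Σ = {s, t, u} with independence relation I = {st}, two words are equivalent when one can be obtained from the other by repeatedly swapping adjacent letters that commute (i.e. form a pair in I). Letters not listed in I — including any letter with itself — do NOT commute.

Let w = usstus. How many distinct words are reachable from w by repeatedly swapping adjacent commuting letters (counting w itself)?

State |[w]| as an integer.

3

0(u) covers ∅
1(s) covers 0:u
2(s) covers 1:s
3(t) covers 0:u
4(u) covers 2:s, 3:t
5(s) covers 4:u
floor of heap: 0:u
completions by unplaced set U, small U first (add the entries for U minus each lowest piece of U):
  |U|=1: {5}:1
  |U|=2: {4,5}:1
  |U|=3: {2,4,5}:1  {3,4,5}:1
  |U|=4: {1,2,4,5}:1  {2,3,4,5}:2
  start at 0(u): 3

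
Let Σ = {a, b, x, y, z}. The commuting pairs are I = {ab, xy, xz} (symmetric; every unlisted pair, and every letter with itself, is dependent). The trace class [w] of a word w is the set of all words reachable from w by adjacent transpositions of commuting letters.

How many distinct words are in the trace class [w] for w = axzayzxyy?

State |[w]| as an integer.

#0=a has no predecessor
#1=x depends on [0:a]
#2=z depends on [0:a]
#3=a depends on [1:x, 2:z]
#4=y depends on [3:a]
#5=z depends on [4:y]
#6=x depends on [3:a]
#7=y depends on [5:z]
#8=y depends on [7:y]
sources: [0:a]
N(rest) = Σ N(rest − s) over sources s of rest; N(one piece) = 1:
  size 1 → [6]=1  [8]=1
  size 2 → [6,8]=2  [7,8]=1
  size 3 → [5,7,8]=1  [6,7,8]=3
  size 4 → [4,5,7,8]=1  [5,6,7,8]=4
  size 5 → [4,5,6,7,8]=5
  size 6 → [3,4,5,6,7,8]=5
  size 7 → [1,3,4,5,6,7,8]=5  [2,3,4,5,6,7,8]=5
  first=0(a) contributes 10

10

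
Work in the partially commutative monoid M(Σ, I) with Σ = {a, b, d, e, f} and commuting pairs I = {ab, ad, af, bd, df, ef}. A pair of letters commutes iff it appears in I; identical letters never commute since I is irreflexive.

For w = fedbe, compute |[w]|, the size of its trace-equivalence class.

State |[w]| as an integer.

5

piece 0:f — minimal
piece 1:e — minimal
piece 2:d rests on {1:e}
piece 3:b rests on {0:f, 1:e}
piece 4:e rests on {2:d, 3:b}
minimal pieces: {0:f, 1:e}
ways to finish when only these pieces remain (= sum over removing one remaining piece with nothing left below it):
  1 left: {4}→1
  2 left: {2,4}→1  {3,4}→1
  3 left: {0,3,4}→1  {2,3,4}→2
  placing 0:f first → 2 extensions
  placing 1:e first → 3 extensions
total linear extensions = 5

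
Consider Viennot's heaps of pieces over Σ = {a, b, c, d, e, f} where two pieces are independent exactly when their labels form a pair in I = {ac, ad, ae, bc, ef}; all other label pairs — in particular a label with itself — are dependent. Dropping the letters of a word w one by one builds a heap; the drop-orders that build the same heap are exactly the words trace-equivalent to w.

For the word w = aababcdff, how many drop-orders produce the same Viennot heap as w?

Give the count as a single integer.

0(a) covers ∅
1(a) covers 0:a
2(b) covers 1:a
3(a) covers 2:b
4(b) covers 3:a
5(c) covers ∅
6(d) covers 4:b, 5:c
7(f) covers 6:d
8(f) covers 7:f
floor of heap: 0:a, 5:c
completions by unplaced set U, small U first (add the entries for U minus each lowest piece of U):
  |U|=1: {8}:1
  |U|=2: {7,8}:1
  |U|=3: {6,7,8}:1
  |U|=4: {4,6,7,8}:1  {5,6,7,8}:1
  |U|=5: {3,4,6,7,8}:1  {4,5,6,7,8}:2
  |U|=6: {2,3,4,6,7,8}:1  {3,4,5,6,7,8}:3
  |U|=7: {1,2,3,4,6,7,8}:1  {2,3,4,5,6,7,8}:4
  start at 0(a): 5
  start at 5(c): 1
sum over floor = 6

6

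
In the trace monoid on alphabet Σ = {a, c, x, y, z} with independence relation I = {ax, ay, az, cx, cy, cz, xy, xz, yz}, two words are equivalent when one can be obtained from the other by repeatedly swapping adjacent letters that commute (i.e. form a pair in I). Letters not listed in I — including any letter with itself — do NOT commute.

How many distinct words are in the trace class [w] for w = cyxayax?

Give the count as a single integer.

210

#0=c has no predecessor
#1=y has no predecessor
#2=x has no predecessor
#3=a depends on [0:c]
#4=y depends on [1:y]
#5=a depends on [3:a]
#6=x depends on [2:x]
sources: [0:c, 1:y, 2:x]
N(rest) = Σ N(rest − s) over sources s of rest; N(one piece) = 1:
  size 1 → [4]=1  [5]=1  [6]=1
  size 2 → [1,4]=1  [2,6]=1  [3,5]=1  [4,5]=2  [4,6]=2  [5,6]=2
  size 3 → [0,3,5]=1  [1,4,5]=3  [1,4,6]=3  [2,4,6]=3  [2,5,6]=3  [3,4,5]=3  [3,5,6]=3  [4,5,6]=6
  size 4 → [0,3,4,5]=4  [0,3,5,6]=4  [1,2,4,6]=6  [1,3,4,5]=6  [1,4,5,6]=12  [2,3,5,6]=6  [2,4,5,6]=12  [3,4,5,6]=12
  size 5 → [0,1,3,4,5]=10  [0,2,3,5,6]=10  [0,3,4,5,6]=20  [1,2,4,5,6]=30  [1,3,4,5,6]=30  [2,3,4,5,6]=30
  first=0(c) contributes 90
  first=1(y) contributes 60
  first=2(x) contributes 60
|[w]| = 210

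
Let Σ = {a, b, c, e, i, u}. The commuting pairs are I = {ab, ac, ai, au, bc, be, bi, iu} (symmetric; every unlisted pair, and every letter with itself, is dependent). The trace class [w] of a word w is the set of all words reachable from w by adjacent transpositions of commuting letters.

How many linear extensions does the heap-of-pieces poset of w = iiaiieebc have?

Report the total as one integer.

#0=i has no predecessor
#1=i depends on [0:i]
#2=a has no predecessor
#3=i depends on [1:i]
#4=i depends on [3:i]
#5=e depends on [2:a, 4:i]
#6=e depends on [5:e]
#7=b has no predecessor
#8=c depends on [6:e]
sources: [0:i, 2:a, 7:b]
N(rest) = Σ N(rest − s) over sources s of rest; N(one piece) = 1:
  size 1 → [7]=1  [8]=1
  size 2 → [6,8]=1  [7,8]=2
  size 3 → [5,6,8]=1  [6,7,8]=3
  size 4 → [2,5,6,8]=1  [4,5,6,8]=1  [5,6,7,8]=4
  size 5 → [2,4,5,6,8]=2  [2,5,6,7,8]=5  [3,4,5,6,8]=1  [4,5,6,7,8]=5
  size 6 → [1,3,4,5,6,8]=1  [2,3,4,5,6,8]=3  [2,4,5,6,7,8]=12  [3,4,5,6,7,8]=6
  size 7 → [0,1,3,4,5,6,8]=1  [1,2,3,4,5,6,8]=4  [1,3,4,5,6,7,8]=7  [2,3,4,5,6,7,8]=21
  first=0(i) contributes 32
  first=2(a) contributes 8
  first=7(b) contributes 5
|[w]| = 45

45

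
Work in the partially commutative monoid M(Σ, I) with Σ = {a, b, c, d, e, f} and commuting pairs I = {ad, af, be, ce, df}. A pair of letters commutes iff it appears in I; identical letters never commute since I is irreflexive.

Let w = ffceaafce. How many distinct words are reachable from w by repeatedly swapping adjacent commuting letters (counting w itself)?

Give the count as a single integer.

12

0(f) covers ∅
1(f) covers 0:f
2(c) covers 1:f
3(e) covers 1:f
4(a) covers 2:c, 3:e
5(a) covers 4:a
6(f) covers 2:c, 3:e
7(c) covers 5:a, 6:f
8(e) covers 5:a, 6:f
floor of heap: 0:f
completions by unplaced set U, small U first (add the entries for U minus each lowest piece of U):
  |U|=1: {7}:1  {8}:1
  |U|=2: {7,8}:2
  |U|=3: {5,7,8}:2  {6,7,8}:2
  |U|=4: {4,5,7,8}:2  {5,6,7,8}:4
  |U|=5: {4,5,6,7,8}:6
  |U|=6: {2,4,5,6,7,8}:6  {3,4,5,6,7,8}:6
  |U|=7: {2,3,4,5,6,7,8}:12
  start at 0(f): 12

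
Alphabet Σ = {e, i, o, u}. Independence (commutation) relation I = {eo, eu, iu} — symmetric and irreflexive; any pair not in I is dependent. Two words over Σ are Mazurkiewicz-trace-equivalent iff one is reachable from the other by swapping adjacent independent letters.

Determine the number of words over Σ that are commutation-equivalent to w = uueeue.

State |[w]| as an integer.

20

#0=u has no predecessor
#1=u depends on [0:u]
#2=e has no predecessor
#3=e depends on [2:e]
#4=u depends on [1:u]
#5=e depends on [3:e]
sources: [0:u, 2:e]
N(rest) = Σ N(rest − s) over sources s of rest; N(one piece) = 1:
  size 1 → [4]=1  [5]=1
  size 2 → [1,4]=1  [3,5]=1  [4,5]=2
  size 3 → [0,1,4]=1  [1,4,5]=3  [2,3,5]=1  [3,4,5]=3
  size 4 → [0,1,4,5]=4  [1,3,4,5]=6  [2,3,4,5]=4
  first=0(u) contributes 10
  first=2(e) contributes 10
|[w]| = 20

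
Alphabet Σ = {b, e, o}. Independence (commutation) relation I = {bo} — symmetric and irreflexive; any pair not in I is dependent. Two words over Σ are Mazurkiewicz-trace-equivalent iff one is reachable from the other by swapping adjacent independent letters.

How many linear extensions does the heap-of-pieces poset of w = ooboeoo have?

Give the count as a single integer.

4

drop 0:o onto floor
drop 1:o onto {0:o}
drop 2:b onto floor
drop 3:o onto {1:o}
drop 4:e onto {2:b, 3:o}
drop 5:o onto {4:e}
drop 6:o onto {5:o}
ground layer = {0:o, 2:b}
drop-orders for the pieces not yet dropped (sum over which currently-grounded one goes next):
  1 to go: {6} 1
  2 to go: {5,6} 1
  3 to go: {4,5,6} 1
  4 to go: {2,4,5,6} 1  {3,4,5,6} 1
  5 to go: {1,3,4,5,6} 1  {2,3,4,5,6} 2
  if 0:o drops first: 3 orders
  if 2:b drops first: 1 orders
heap linearizations: 4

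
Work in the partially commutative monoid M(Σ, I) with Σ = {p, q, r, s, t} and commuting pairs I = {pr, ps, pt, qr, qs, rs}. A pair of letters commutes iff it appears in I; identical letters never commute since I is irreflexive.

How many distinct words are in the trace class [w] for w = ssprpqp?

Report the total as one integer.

105

piece 0:s — minimal
piece 1:s rests on {0:s}
piece 2:p — minimal
piece 3:r — minimal
piece 4:p rests on {2:p}
piece 5:q rests on {4:p}
piece 6:p rests on {5:q}
minimal pieces: {0:s, 2:p, 3:r}
ways to finish when only these pieces remain (= sum over removing one remaining piece with nothing left below it):
  1 left: {1}→1  {3}→1  {6}→1
  2 left: {0,1}→1  {1,3}→2  {1,6}→2  {3,6}→2  {5,6}→1
  3 left: {0,1,3}→3  {0,1,6}→3  {1,3,6}→6  {1,5,6}→3  {3,5,6}→3  {4,5,6}→1
  4 left: {0,1,3,6}→12  {0,1,5,6}→6  {1,3,5,6}→12  {1,4,5,6}→4  {2,4,5,6}→1  {3,4,5,6}→4
  5 left: {0,1,3,5,6}→30  {0,1,4,5,6}→10  {1,2,4,5,6}→5  {1,3,4,5,6}→20  {2,3,4,5,6}→5
  placing 0:s first → 30 extensions
  placing 2:p first → 60 extensions
  placing 3:r first → 15 extensions
total linear extensions = 105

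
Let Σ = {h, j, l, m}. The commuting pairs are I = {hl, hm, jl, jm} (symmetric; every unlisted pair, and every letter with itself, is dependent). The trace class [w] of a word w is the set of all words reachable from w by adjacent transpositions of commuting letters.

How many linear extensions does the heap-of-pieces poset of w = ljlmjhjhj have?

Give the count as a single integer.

0(l) covers ∅
1(j) covers ∅
2(l) covers 0:l
3(m) covers 2:l
4(j) covers 1:j
5(h) covers 4:j
6(j) covers 5:h
7(h) covers 6:j
8(j) covers 7:h
floor of heap: 0:l, 1:j
completions by unplaced set U, small U first (add the entries for U minus each lowest piece of U):
  |U|=1: {3}:1  {8}:1
  |U|=2: {2,3}:1  {3,8}:2  {7,8}:1
  |U|=3: {0,2,3}:1  {2,3,8}:3  {3,7,8}:3  {6,7,8}:1
  |U|=4: {0,2,3,8}:4  {2,3,7,8}:6  {3,6,7,8}:4  {5,6,7,8}:1
  |U|=5: {0,2,3,7,8}:10  {2,3,6,7,8}:10  {3,5,6,7,8}:5  {4,5,6,7,8}:1
  |U|=6: {0,2,3,6,7,8}:20  {1,4,5,6,7,8}:1  {2,3,5,6,7,8}:15  {3,4,5,6,7,8}:6
  |U|=7: {0,2,3,5,6,7,8}:35  {1,3,4,5,6,7,8}:7  {2,3,4,5,6,7,8}:21
  start at 0(l): 28
  start at 1(j): 56
sum over floor = 84

84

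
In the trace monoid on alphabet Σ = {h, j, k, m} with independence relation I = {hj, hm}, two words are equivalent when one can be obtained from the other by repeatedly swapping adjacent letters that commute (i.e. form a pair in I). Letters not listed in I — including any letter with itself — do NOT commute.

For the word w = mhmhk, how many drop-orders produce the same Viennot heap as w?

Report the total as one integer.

6

0(m) covers ∅
1(h) covers ∅
2(m) covers 0:m
3(h) covers 1:h
4(k) covers 2:m, 3:h
floor of heap: 0:m, 1:h
completions by unplaced set U, small U first (add the entries for U minus each lowest piece of U):
  |U|=1: {4}:1
  |U|=2: {2,4}:1  {3,4}:1
  |U|=3: {0,2,4}:1  {1,3,4}:1  {2,3,4}:2
  start at 0(m): 3
  start at 1(h): 3
sum over floor = 6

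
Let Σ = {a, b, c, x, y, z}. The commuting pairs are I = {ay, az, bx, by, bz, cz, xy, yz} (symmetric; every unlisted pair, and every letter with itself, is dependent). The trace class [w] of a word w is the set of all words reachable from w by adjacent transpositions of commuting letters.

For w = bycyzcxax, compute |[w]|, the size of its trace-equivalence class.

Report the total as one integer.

#0=b has no predecessor
#1=y has no predecessor
#2=c depends on [0:b, 1:y]
#3=y depends on [2:c]
#4=z has no predecessor
#5=c depends on [3:y]
#6=x depends on [4:z, 5:c]
#7=a depends on [6:x]
#8=x depends on [7:a]
sources: [0:b, 1:y, 4:z]
N(rest) = Σ N(rest − s) over sources s of rest; N(one piece) = 1:
  size 1 → [8]=1
  size 2 → [7,8]=1
  size 3 → [6,7,8]=1
  size 4 → [4,6,7,8]=1  [5,6,7,8]=1
  size 5 → [3,5,6,7,8]=1  [4,5,6,7,8]=2
  size 6 → [2,3,5,6,7,8]=1  [3,4,5,6,7,8]=3
  size 7 → [0,2,3,5,6,7,8]=1  [1,2,3,5,6,7,8]=1  [2,3,4,5,6,7,8]=4
  first=0(b) contributes 5
  first=1(y) contributes 5
  first=4(z) contributes 2
|[w]| = 12

12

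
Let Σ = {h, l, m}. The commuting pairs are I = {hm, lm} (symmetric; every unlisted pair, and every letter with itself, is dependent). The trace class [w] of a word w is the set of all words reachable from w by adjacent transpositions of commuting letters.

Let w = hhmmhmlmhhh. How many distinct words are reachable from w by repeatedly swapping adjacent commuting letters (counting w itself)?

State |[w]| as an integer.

piece 0:h — minimal
piece 1:h rests on {0:h}
piece 2:m — minimal
piece 3:m rests on {2:m}
piece 4:h rests on {1:h}
piece 5:m rests on {3:m}
piece 6:l rests on {4:h}
piece 7:m rests on {5:m}
piece 8:h rests on {6:l}
piece 9:h rests on {8:h}
piece 10:h rests on {9:h}
minimal pieces: {0:h, 2:m}
ways to finish when only these pieces remain (= sum over removing one remaining piece with nothing left below it):
  1 left: {7}→1  {10}→1
  2 left: {5,7}→1  {7,10}→2  {9,10}→1
  3 left: {3,5,7}→1  {5,7,10}→3  {7,9,10}→3  {8,9,10}→1
  4 left: {2,3,5,7}→1  {3,5,7,10}→4  {5,7,9,10}→6  {6,8,9,10}→1  {7,8,9,10}→4
  5 left: {2,3,5,7,10}→5  {3,5,7,9,10}→10  {4,6,8,9,10}→1  {5,7,8,9,10}→10  {6,7,8,9,10}→5
  6 left: {1,4,6,8,9,10}→1  {2,3,5,7,9,10}→15  {3,5,7,8,9,10}→20  {4,6,7,8,9,10}→6  {5,6,7,8,9,10}→15
  7 left: {0,1,4,6,8,9,10}→1  {1,4,6,7,8,9,10}→7  {2,3,5,7,8,9,10}→35  {3,5,6,7,8,9,10}→35  {4,5,6,7,8,9,10}→21
  8 left: {0,1,4,6,7,8,9,10}→8  {1,4,5,6,7,8,9,10}→28  {2,3,5,6,7,8,9,10}→70  {3,4,5,6,7,8,9,10}→56
  9 left: {0,1,4,5,6,7,8,9,10}→36  {1,3,4,5,6,7,8,9,10}→84  {2,3,4,5,6,7,8,9,10}→126
  placing 0:h first → 210 extensions
  placing 2:m first → 120 extensions
total linear extensions = 330

330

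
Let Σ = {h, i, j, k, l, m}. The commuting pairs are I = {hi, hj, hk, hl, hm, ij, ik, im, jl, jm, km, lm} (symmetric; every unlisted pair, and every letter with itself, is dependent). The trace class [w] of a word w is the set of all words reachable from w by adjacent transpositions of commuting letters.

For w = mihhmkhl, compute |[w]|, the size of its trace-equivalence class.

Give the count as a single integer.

piece 0:m — minimal
piece 1:i — minimal
piece 2:h — minimal
piece 3:h rests on {2:h}
piece 4:m rests on {0:m}
piece 5:k — minimal
piece 6:h rests on {3:h}
piece 7:l rests on {1:i, 5:k}
minimal pieces: {0:m, 1:i, 2:h, 5:k}
ways to finish when only these pieces remain (= sum over removing one remaining piece with nothing left below it):
  1 left: {4}→1  {6}→1  {7}→1
  2 left: {0,4}→1  {1,7}→1  {3,6}→1  {4,6}→2  {4,7}→2  {5,7}→1  {6,7}→2
  3 left: {0,4,6}→3  {0,4,7}→3  {1,4,7}→3  {1,5,7}→2  {1,6,7}→3  {2,3,6}→1  {3,4,6}→3  {3,6,7}→3  {4,5,7}→3  {4,6,7}→6  {5,6,7}→3
  4 left: {0,1,4,7}→6  {0,3,4,6}→6  {0,4,5,7}→6  {0,4,6,7}→12  {1,3,6,7}→6  {1,4,5,7}→8  {1,4,6,7}→12  {1,5,6,7}→8  {2,3,4,6}→4  {2,3,6,7}→4  {3,4,6,7}→12  {3,5,6,7}→6  {4,5,6,7}→12
  5 left: {0,1,4,5,7}→20  {0,1,4,6,7}→30  {0,2,3,4,6}→10  {0,3,4,6,7}→30  {0,4,5,6,7}→30  {1,2,3,6,7}→10  {1,3,4,6,7}→30  {1,3,5,6,7}→20  {1,4,5,6,7}→40  {2,3,4,6,7}→20  {2,3,5,6,7}→10  {3,4,5,6,7}→30
  6 left: {0,1,3,4,6,7}→90  {0,1,4,5,6,7}→120  {0,2,3,4,6,7}→60  {0,3,4,5,6,7}→90  {1,2,3,4,6,7}→60  {1,2,3,5,6,7}→40  {1,3,4,5,6,7}→120  {2,3,4,5,6,7}→60
  placing 0:m first → 280 extensions
  placing 1:i first → 210 extensions
  placing 2:h first → 420 extensions
  placing 5:k first → 210 extensions
total linear extensions = 1120

1120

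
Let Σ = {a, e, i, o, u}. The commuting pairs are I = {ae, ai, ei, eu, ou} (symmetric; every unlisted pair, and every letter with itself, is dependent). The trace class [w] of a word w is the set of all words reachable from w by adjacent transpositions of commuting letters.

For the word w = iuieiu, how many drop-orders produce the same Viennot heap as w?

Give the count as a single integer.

drop 0:i onto floor
drop 1:u onto {0:i}
drop 2:i onto {1:u}
drop 3:e onto floor
drop 4:i onto {2:i}
drop 5:u onto {4:i}
ground layer = {0:i, 3:e}
drop-orders for the pieces not yet dropped (sum over which currently-grounded one goes next):
  1 to go: {3} 1  {5} 1
  2 to go: {3,5} 2  {4,5} 1
  3 to go: {2,4,5} 1  {3,4,5} 3
  4 to go: {1,2,4,5} 1  {2,3,4,5} 4
  if 0:i drops first: 5 orders
  if 3:e drops first: 1 orders
heap linearizations: 6

6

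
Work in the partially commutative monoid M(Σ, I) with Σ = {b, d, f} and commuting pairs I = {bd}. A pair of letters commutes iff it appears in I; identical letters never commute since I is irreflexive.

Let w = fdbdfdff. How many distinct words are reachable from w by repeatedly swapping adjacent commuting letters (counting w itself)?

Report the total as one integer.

3

#0=f has no predecessor
#1=d depends on [0:f]
#2=b depends on [0:f]
#3=d depends on [1:d]
#4=f depends on [2:b, 3:d]
#5=d depends on [4:f]
#6=f depends on [5:d]
#7=f depends on [6:f]
sources: [0:f]
N(rest) = Σ N(rest − s) over sources s of rest; N(one piece) = 1:
  size 1 → [7]=1
  size 2 → [6,7]=1
  size 3 → [5,6,7]=1
  size 4 → [4,5,6,7]=1
  size 5 → [2,4,5,6,7]=1  [3,4,5,6,7]=1
  size 6 → [1,3,4,5,6,7]=1  [2,3,4,5,6,7]=2
  first=0(f) contributes 3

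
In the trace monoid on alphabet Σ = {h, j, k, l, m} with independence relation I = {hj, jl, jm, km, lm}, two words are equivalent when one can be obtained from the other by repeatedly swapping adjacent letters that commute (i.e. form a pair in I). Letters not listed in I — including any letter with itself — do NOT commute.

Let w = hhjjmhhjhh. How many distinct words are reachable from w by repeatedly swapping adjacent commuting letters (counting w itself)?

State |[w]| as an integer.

120

#0=h has no predecessor
#1=h depends on [0:h]
#2=j has no predecessor
#3=j depends on [2:j]
#4=m depends on [1:h]
#5=h depends on [4:m]
#6=h depends on [5:h]
#7=j depends on [3:j]
#8=h depends on [6:h]
#9=h depends on [8:h]
sources: [0:h, 2:j]
N(rest) = Σ N(rest − s) over sources s of rest; N(one piece) = 1:
  size 1 → [7]=1  [9]=1
  size 2 → [3,7]=1  [7,9]=2  [8,9]=1
  size 3 → [2,3,7]=1  [3,7,9]=3  [6,8,9]=1  [7,8,9]=3
  size 4 → [2,3,7,9]=4  [3,7,8,9]=6  [5,6,8,9]=1  [6,7,8,9]=4
  size 5 → [2,3,7,8,9]=10  [3,6,7,8,9]=10  [4,5,6,8,9]=1  [5,6,7,8,9]=5
  size 6 → [1,4,5,6,8,9]=1  [2,3,6,7,8,9]=20  [3,5,6,7,8,9]=15  [4,5,6,7,8,9]=6
  size 7 → [0,1,4,5,6,8,9]=1  [1,4,5,6,7,8,9]=7  [2,3,5,6,7,8,9]=35  [3,4,5,6,7,8,9]=21
  size 8 → [0,1,4,5,6,7,8,9]=8  [1,3,4,5,6,7,8,9]=28  [2,3,4,5,6,7,8,9]=56
  first=0(h) contributes 84
  first=2(j) contributes 36
|[w]| = 120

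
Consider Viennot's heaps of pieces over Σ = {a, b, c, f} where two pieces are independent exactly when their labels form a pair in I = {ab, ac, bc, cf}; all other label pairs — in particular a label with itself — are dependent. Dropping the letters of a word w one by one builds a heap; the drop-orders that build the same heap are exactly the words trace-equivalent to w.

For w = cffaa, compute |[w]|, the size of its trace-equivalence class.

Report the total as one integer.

5

piece 0:c — minimal
piece 1:f — minimal
piece 2:f rests on {1:f}
piece 3:a rests on {2:f}
piece 4:a rests on {3:a}
minimal pieces: {0:c, 1:f}
ways to finish when only these pieces remain (= sum over removing one remaining piece with nothing left below it):
  1 left: {0}→1  {4}→1
  2 left: {0,4}→2  {3,4}→1
  3 left: {0,3,4}→3  {2,3,4}→1
  placing 0:c first → 1 extensions
  placing 1:f first → 4 extensions
total linear extensions = 5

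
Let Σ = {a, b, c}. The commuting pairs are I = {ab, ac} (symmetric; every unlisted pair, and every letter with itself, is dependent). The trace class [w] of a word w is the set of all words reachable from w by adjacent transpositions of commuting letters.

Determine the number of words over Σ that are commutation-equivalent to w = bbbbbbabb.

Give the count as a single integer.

9

#0=b has no predecessor
#1=b depends on [0:b]
#2=b depends on [1:b]
#3=b depends on [2:b]
#4=b depends on [3:b]
#5=b depends on [4:b]
#6=a has no predecessor
#7=b depends on [5:b]
#8=b depends on [7:b]
sources: [0:b, 6:a]
N(rest) = Σ N(rest − s) over sources s of rest; N(one piece) = 1:
  size 1 → [6]=1  [8]=1
  size 2 → [6,8]=2  [7,8]=1
  size 3 → [5,7,8]=1  [6,7,8]=3
  size 4 → [4,5,7,8]=1  [5,6,7,8]=4
  size 5 → [3,4,5,7,8]=1  [4,5,6,7,8]=5
  size 6 → [2,3,4,5,7,8]=1  [3,4,5,6,7,8]=6
  size 7 → [1,2,3,4,5,7,8]=1  [2,3,4,5,6,7,8]=7
  first=0(b) contributes 8
  first=6(a) contributes 1
|[w]| = 9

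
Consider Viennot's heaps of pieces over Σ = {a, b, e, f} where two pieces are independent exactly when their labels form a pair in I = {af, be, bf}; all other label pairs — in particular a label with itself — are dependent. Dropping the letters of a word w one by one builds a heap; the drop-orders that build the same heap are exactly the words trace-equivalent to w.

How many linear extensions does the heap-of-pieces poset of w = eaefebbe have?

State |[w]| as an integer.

piece 0:e — minimal
piece 1:a rests on {0:e}
piece 2:e rests on {1:a}
piece 3:f rests on {2:e}
piece 4:e rests on {3:f}
piece 5:b rests on {1:a}
piece 6:b rests on {5:b}
piece 7:e rests on {4:e}
minimal pieces: {0:e}
ways to finish when only these pieces remain (= sum over removing one remaining piece with nothing left below it):
  1 left: {6}→1  {7}→1
  2 left: {4,7}→1  {5,6}→1  {6,7}→2
  3 left: {3,4,7}→1  {4,6,7}→3  {5,6,7}→3
  4 left: {2,3,4,7}→1  {3,4,6,7}→4  {4,5,6,7}→6
  5 left: {2,3,4,6,7}→5  {3,4,5,6,7}→10
  6 left: {2,3,4,5,6,7}→15
  placing 0:e first → 15 extensions

15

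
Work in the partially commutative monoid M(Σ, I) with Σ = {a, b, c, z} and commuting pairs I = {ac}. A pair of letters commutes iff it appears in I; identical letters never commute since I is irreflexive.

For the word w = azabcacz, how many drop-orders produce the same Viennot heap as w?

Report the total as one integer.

3

#0=a has no predecessor
#1=z depends on [0:a]
#2=a depends on [1:z]
#3=b depends on [2:a]
#4=c depends on [3:b]
#5=a depends on [3:b]
#6=c depends on [4:c]
#7=z depends on [5:a, 6:c]
sources: [0:a]
N(rest) = Σ N(rest − s) over sources s of rest; N(one piece) = 1:
  size 1 → [7]=1
  size 2 → [5,7]=1  [6,7]=1
  size 3 → [4,6,7]=1  [5,6,7]=2
  size 4 → [4,5,6,7]=3
  size 5 → [3,4,5,6,7]=3
  size 6 → [2,3,4,5,6,7]=3
  first=0(a) contributes 3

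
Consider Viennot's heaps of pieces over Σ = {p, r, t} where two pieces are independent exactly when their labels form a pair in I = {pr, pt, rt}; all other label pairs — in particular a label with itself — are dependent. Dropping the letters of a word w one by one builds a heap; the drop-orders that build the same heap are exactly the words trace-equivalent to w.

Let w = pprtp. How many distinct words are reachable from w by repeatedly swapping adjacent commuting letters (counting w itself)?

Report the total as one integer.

20

piece 0:p — minimal
piece 1:p rests on {0:p}
piece 2:r — minimal
piece 3:t — minimal
piece 4:p rests on {1:p}
minimal pieces: {0:p, 2:r, 3:t}
ways to finish when only these pieces remain (= sum over removing one remaining piece with nothing left below it):
  1 left: {2}→1  {3}→1  {4}→1
  2 left: {1,4}→1  {2,3}→2  {2,4}→2  {3,4}→2
  3 left: {0,1,4}→1  {1,2,4}→3  {1,3,4}→3  {2,3,4}→6
  placing 0:p first → 12 extensions
  placing 2:r first → 4 extensions
  placing 3:t first → 4 extensions
total linear extensions = 20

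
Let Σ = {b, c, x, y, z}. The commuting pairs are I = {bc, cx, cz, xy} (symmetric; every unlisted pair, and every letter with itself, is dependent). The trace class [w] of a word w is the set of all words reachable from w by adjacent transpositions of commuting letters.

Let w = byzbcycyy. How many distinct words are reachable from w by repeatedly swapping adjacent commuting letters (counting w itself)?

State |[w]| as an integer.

#0=b has no predecessor
#1=y depends on [0:b]
#2=z depends on [1:y]
#3=b depends on [2:z]
#4=c depends on [1:y]
#5=y depends on [3:b, 4:c]
#6=c depends on [5:y]
#7=y depends on [6:c]
#8=y depends on [7:y]
sources: [0:b]
N(rest) = Σ N(rest − s) over sources s of rest; N(one piece) = 1:
  size 1 → [8]=1
  size 2 → [7,8]=1
  size 3 → [6,7,8]=1
  size 4 → [5,6,7,8]=1
  size 5 → [3,5,6,7,8]=1  [4,5,6,7,8]=1
  size 6 → [2,3,5,6,7,8]=1  [3,4,5,6,7,8]=2
  size 7 → [2,3,4,5,6,7,8]=3
  first=0(b) contributes 3

3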